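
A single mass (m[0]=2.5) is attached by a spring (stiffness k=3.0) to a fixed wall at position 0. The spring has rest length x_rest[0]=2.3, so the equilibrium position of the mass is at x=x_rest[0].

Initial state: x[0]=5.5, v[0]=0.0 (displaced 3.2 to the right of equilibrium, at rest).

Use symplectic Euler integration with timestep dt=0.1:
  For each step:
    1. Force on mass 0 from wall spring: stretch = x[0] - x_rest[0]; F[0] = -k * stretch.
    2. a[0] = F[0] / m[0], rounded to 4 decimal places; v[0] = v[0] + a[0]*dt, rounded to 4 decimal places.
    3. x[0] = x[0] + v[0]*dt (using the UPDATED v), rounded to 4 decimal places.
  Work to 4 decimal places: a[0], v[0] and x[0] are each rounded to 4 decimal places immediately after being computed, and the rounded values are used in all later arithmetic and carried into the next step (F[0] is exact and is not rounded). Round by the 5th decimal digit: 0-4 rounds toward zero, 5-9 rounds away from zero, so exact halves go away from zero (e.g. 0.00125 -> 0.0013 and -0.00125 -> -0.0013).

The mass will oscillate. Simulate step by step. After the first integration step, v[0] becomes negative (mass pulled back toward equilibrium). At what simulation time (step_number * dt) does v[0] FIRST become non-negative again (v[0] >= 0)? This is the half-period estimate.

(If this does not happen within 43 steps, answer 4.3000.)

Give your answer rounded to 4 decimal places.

Answer: 2.9000

Derivation:
Step 0: x=[5.5000] v=[0.0000]
Step 1: x=[5.4616] v=[-0.3840]
Step 2: x=[5.3853] v=[-0.7634]
Step 3: x=[5.2719] v=[-1.1336]
Step 4: x=[5.1229] v=[-1.4902]
Step 5: x=[4.9400] v=[-1.8290]
Step 6: x=[4.7254] v=[-2.1458]
Step 7: x=[4.4817] v=[-2.4369]
Step 8: x=[4.2118] v=[-2.6987]
Step 9: x=[3.9190] v=[-2.9281]
Step 10: x=[3.6068] v=[-3.1224]
Step 11: x=[3.2789] v=[-3.2792]
Step 12: x=[2.9392] v=[-3.3967]
Step 13: x=[2.5919] v=[-3.4734]
Step 14: x=[2.2411] v=[-3.5084]
Step 15: x=[1.8910] v=[-3.5013]
Step 16: x=[1.5458] v=[-3.4522]
Step 17: x=[1.2096] v=[-3.3617]
Step 18: x=[0.8865] v=[-3.2309]
Step 19: x=[0.5804] v=[-3.0613]
Step 20: x=[0.2949] v=[-2.8550]
Step 21: x=[0.0335] v=[-2.6144]
Step 22: x=[-0.2007] v=[-2.3424]
Step 23: x=[-0.4049] v=[-2.0423]
Step 24: x=[-0.5767] v=[-1.7177]
Step 25: x=[-0.7140] v=[-1.3725]
Step 26: x=[-0.8151] v=[-1.0108]
Step 27: x=[-0.8788] v=[-0.6370]
Step 28: x=[-0.9044] v=[-0.2555]
Step 29: x=[-0.8915] v=[0.1290]
First v>=0 after going negative at step 29, time=2.9000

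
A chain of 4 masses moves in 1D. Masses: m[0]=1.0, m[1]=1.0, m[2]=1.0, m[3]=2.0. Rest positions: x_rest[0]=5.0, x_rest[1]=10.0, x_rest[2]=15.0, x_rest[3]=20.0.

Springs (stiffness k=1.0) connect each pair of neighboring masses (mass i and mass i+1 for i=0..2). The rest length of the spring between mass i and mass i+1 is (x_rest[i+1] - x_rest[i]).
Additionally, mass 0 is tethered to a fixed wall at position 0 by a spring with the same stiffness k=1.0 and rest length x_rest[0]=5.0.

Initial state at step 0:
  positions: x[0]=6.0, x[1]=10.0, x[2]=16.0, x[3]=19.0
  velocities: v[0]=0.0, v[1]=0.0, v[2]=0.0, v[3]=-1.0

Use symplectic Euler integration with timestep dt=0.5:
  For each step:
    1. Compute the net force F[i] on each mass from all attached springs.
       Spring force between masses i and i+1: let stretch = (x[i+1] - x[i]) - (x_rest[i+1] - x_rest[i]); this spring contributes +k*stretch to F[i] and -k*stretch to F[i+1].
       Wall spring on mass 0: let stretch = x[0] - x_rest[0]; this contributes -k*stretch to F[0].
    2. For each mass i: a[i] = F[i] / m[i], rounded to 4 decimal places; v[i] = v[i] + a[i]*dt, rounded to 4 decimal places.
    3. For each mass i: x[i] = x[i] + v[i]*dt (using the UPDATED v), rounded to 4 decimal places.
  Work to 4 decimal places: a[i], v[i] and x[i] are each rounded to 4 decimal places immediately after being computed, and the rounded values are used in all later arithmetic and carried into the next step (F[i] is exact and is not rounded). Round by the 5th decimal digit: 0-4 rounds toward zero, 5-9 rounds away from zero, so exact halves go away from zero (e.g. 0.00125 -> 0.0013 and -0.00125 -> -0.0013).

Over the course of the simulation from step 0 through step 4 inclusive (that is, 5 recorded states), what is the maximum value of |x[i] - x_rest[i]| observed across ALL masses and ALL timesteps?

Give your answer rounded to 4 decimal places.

Answer: 1.6914

Derivation:
Step 0: x=[6.0000 10.0000 16.0000 19.0000] v=[0.0000 0.0000 0.0000 -1.0000]
Step 1: x=[5.5000 10.5000 15.2500 18.7500] v=[-1.0000 1.0000 -1.5000 -0.5000]
Step 2: x=[4.8750 10.9375 14.1875 18.6875] v=[-1.2500 0.8750 -2.1250 -0.1250]
Step 3: x=[4.5469 10.6719 13.4375 18.6875] v=[-0.6563 -0.5313 -1.5000 0.0000]
Step 4: x=[4.6133 9.5664 13.3086 18.6563] v=[0.1328 -2.2110 -0.2578 -0.0625]
Max displacement = 1.6914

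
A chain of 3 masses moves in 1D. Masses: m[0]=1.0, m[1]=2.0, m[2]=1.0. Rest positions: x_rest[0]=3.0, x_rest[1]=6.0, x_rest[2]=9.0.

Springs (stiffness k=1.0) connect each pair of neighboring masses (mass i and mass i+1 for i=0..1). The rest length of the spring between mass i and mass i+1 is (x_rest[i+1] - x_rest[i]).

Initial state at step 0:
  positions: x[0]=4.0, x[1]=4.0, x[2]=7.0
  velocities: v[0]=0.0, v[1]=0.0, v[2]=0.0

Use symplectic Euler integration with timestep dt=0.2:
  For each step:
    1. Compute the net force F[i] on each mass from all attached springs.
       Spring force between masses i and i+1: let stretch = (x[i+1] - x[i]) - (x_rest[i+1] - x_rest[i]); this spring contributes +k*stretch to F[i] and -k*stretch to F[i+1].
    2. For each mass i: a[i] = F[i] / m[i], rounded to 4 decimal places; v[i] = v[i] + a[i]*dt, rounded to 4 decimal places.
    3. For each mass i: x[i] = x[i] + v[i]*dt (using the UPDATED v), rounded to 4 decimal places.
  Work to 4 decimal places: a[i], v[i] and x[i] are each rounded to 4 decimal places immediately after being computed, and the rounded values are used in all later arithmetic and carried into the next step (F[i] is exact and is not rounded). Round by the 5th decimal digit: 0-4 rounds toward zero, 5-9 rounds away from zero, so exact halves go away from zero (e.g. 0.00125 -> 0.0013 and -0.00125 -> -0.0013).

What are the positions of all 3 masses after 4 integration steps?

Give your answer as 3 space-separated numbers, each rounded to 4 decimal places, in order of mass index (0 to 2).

Step 0: x=[4.0000 4.0000 7.0000] v=[0.0000 0.0000 0.0000]
Step 1: x=[3.8800 4.0600 7.0000] v=[-0.6000 0.3000 0.0000]
Step 2: x=[3.6472 4.1752 7.0024] v=[-1.1640 0.5760 0.0120]
Step 3: x=[3.3155 4.3364 7.0117] v=[-1.6584 0.8059 0.0466]
Step 4: x=[2.9047 4.5307 7.0340] v=[-2.0542 0.9713 0.1115]

Answer: 2.9047 4.5307 7.0340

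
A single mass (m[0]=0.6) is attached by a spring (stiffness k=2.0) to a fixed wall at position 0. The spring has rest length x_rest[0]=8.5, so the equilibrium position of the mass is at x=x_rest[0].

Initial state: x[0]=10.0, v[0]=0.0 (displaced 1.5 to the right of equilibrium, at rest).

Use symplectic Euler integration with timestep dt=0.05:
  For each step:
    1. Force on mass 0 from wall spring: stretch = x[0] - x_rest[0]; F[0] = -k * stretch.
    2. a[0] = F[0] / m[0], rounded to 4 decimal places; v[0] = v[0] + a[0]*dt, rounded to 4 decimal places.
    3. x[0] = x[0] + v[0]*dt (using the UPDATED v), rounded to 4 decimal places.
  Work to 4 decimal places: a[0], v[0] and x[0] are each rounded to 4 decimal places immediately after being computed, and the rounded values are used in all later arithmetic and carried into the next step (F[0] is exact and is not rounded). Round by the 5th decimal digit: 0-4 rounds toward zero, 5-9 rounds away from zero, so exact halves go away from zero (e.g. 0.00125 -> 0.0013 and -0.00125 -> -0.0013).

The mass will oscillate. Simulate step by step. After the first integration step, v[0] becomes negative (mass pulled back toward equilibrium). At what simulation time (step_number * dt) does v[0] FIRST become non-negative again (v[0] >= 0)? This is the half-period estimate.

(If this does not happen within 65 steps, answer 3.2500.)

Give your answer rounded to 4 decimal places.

Step 0: x=[10.0000] v=[0.0000]
Step 1: x=[9.9875] v=[-0.2500]
Step 2: x=[9.9626] v=[-0.4979]
Step 3: x=[9.9255] v=[-0.7417]
Step 4: x=[9.8765] v=[-0.9793]
Step 5: x=[9.8161] v=[-1.2087]
Step 6: x=[9.7447] v=[-1.4281]
Step 7: x=[9.6629] v=[-1.6356]
Step 8: x=[9.5714] v=[-1.8294]
Step 9: x=[9.4710] v=[-2.0080]
Step 10: x=[9.3625] v=[-2.1698]
Step 11: x=[9.2468] v=[-2.3136]
Step 12: x=[9.1249] v=[-2.4381]
Step 13: x=[8.9978] v=[-2.5423]
Step 14: x=[8.8665] v=[-2.6253]
Step 15: x=[8.7322] v=[-2.6864]
Step 16: x=[8.5959] v=[-2.7251]
Step 17: x=[8.4588] v=[-2.7411]
Step 18: x=[8.3221] v=[-2.7342]
Step 19: x=[8.1869] v=[-2.7046]
Step 20: x=[8.0543] v=[-2.6524]
Step 21: x=[7.9254] v=[-2.5781]
Step 22: x=[7.8013] v=[-2.4823]
Step 23: x=[7.6830] v=[-2.3659]
Step 24: x=[7.5715] v=[-2.2297]
Step 25: x=[7.4678] v=[-2.0750]
Step 26: x=[7.3727] v=[-1.9030]
Step 27: x=[7.2869] v=[-1.7151]
Step 28: x=[7.2113] v=[-1.5129]
Step 29: x=[7.1464] v=[-1.2981]
Step 30: x=[7.0928] v=[-1.0725]
Step 31: x=[7.0509] v=[-0.8380]
Step 32: x=[7.0211] v=[-0.5965]
Step 33: x=[7.0036] v=[-0.3500]
Step 34: x=[6.9986] v=[-0.1006]
Step 35: x=[7.0061] v=[0.1496]
First v>=0 after going negative at step 35, time=1.7500

Answer: 1.7500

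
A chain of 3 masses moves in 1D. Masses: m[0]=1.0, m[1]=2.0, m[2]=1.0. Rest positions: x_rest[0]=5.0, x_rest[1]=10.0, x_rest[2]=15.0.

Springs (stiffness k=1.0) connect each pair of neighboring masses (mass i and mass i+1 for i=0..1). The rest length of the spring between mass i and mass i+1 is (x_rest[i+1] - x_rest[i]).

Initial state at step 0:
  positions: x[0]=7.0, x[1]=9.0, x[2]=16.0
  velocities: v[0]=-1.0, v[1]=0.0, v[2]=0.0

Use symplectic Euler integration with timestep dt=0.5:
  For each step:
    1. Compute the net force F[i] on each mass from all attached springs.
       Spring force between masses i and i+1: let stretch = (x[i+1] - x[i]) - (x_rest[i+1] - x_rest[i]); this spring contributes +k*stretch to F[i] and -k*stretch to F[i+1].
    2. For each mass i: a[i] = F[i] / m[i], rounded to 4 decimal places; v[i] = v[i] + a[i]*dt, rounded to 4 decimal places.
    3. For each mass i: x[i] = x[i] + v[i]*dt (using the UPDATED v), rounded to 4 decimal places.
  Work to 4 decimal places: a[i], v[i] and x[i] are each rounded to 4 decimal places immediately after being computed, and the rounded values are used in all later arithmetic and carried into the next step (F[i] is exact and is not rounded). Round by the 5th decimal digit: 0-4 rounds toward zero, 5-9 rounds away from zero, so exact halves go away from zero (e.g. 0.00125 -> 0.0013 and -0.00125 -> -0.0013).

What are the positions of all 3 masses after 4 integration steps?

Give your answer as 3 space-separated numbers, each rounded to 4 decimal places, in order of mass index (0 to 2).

Step 0: x=[7.0000 9.0000 16.0000] v=[-1.0000 0.0000 0.0000]
Step 1: x=[5.7500 9.6250 15.5000] v=[-2.5000 1.2500 -1.0000]
Step 2: x=[4.2188 10.5000 14.7813] v=[-3.0625 1.7500 -1.4375]
Step 3: x=[3.0079 11.1250 14.2422] v=[-2.4219 1.2500 -1.0782]
Step 4: x=[2.5762 11.1250 14.1738] v=[-0.8634 0.0000 -0.1368]

Answer: 2.5762 11.1250 14.1738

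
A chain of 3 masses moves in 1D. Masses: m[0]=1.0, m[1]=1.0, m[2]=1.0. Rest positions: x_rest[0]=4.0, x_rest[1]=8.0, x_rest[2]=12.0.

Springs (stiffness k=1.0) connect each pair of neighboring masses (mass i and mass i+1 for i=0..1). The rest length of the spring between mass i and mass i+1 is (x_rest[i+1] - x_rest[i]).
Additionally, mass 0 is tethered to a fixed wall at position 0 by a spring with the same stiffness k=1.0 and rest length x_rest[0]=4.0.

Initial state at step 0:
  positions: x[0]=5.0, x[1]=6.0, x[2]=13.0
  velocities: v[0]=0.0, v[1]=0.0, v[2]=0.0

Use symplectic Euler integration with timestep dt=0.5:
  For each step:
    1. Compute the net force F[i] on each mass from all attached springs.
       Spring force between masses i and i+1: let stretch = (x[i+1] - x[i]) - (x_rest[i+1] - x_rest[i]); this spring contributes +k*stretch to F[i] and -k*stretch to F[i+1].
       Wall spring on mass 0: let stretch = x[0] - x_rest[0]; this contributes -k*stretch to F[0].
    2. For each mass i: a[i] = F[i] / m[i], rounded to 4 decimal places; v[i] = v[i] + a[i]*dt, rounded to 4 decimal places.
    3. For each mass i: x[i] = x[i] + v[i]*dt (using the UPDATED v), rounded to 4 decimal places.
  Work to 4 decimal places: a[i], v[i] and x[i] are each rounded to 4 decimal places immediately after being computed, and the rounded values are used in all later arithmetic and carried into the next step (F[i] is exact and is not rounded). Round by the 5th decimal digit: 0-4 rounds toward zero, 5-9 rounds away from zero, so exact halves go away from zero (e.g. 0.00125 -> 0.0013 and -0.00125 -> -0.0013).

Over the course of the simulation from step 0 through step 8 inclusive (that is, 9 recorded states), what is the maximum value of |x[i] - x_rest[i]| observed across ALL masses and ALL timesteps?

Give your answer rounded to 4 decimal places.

Answer: 2.0157

Derivation:
Step 0: x=[5.0000 6.0000 13.0000] v=[0.0000 0.0000 0.0000]
Step 1: x=[4.0000 7.5000 12.2500] v=[-2.0000 3.0000 -1.5000]
Step 2: x=[2.8750 9.3125 11.3125] v=[-2.2500 3.6250 -1.8750]
Step 3: x=[2.6406 10.0157 10.8750] v=[-0.4688 1.4063 -0.8750]
Step 4: x=[3.5899 9.0899 11.2227] v=[1.8985 -1.8516 0.6954]
Step 5: x=[5.0167 7.3223 12.0372] v=[2.8536 -3.5352 1.6290]
Step 6: x=[5.7658 6.1570 12.6730] v=[1.4981 -2.3306 1.2716]
Step 7: x=[5.1712 6.5229 12.6798] v=[-1.1892 0.7318 0.0136]
Step 8: x=[3.6217 8.0901 12.1474] v=[-3.0990 3.1344 -1.0649]
Max displacement = 2.0157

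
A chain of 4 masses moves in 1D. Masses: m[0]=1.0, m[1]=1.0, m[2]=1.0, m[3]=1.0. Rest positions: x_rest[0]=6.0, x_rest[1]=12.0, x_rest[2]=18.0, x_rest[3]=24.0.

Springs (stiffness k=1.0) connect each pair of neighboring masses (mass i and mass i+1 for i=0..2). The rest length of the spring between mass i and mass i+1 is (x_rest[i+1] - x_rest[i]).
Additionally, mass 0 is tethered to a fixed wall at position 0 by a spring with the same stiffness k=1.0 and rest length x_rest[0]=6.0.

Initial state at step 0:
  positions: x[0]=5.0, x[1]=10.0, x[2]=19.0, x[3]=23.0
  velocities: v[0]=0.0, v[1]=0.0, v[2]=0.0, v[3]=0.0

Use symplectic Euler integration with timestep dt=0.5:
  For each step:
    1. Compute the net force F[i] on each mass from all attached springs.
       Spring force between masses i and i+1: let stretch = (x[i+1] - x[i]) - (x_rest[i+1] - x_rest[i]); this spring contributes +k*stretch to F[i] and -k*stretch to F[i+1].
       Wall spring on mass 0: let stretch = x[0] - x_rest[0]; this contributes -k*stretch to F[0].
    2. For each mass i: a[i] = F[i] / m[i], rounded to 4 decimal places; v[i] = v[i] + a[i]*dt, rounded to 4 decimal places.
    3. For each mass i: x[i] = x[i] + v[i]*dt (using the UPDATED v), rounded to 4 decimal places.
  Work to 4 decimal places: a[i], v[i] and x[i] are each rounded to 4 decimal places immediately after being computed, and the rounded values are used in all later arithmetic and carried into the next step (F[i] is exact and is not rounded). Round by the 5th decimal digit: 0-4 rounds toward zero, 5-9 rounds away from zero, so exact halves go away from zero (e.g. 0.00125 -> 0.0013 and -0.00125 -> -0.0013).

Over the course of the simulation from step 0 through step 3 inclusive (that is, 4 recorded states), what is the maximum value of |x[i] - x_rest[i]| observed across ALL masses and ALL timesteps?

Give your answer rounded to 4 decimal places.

Step 0: x=[5.0000 10.0000 19.0000 23.0000] v=[0.0000 0.0000 0.0000 0.0000]
Step 1: x=[5.0000 11.0000 17.7500 23.5000] v=[0.0000 2.0000 -2.5000 1.0000]
Step 2: x=[5.2500 12.1875 16.2500 24.0625] v=[0.5000 2.3750 -3.0000 1.1250]
Step 3: x=[5.9219 12.6563 15.6875 24.1719] v=[1.3438 0.9375 -1.1250 0.2188]
Max displacement = 2.3125

Answer: 2.3125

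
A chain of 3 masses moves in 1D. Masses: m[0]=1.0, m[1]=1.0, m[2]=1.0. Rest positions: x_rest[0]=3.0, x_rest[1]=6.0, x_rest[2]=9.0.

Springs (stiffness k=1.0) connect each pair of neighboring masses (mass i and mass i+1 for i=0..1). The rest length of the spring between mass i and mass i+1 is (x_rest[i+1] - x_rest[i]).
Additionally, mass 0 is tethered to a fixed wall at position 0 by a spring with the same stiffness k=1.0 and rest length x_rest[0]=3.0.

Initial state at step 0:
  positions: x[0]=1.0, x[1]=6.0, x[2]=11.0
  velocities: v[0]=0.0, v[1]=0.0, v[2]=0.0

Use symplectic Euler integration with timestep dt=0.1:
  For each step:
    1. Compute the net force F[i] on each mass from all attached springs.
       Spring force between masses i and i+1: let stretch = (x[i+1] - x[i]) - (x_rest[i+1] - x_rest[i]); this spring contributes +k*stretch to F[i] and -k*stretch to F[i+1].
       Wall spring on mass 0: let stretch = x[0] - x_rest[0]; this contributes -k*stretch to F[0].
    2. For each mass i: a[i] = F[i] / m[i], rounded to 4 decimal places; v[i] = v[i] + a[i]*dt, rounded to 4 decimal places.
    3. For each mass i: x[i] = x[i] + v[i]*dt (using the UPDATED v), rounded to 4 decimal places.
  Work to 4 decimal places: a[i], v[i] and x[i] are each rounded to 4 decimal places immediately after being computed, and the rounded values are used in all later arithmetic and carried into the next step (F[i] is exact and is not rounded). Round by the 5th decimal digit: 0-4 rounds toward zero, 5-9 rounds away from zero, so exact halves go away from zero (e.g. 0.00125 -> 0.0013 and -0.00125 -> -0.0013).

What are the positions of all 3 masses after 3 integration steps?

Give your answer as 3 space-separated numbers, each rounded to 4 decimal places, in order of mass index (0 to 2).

Answer: 1.2360 6.0010 10.8810

Derivation:
Step 0: x=[1.0000 6.0000 11.0000] v=[0.0000 0.0000 0.0000]
Step 1: x=[1.0400 6.0000 10.9800] v=[0.4000 0.0000 -0.2000]
Step 2: x=[1.1192 6.0002 10.9402] v=[0.7920 0.0020 -0.3980]
Step 3: x=[1.2360 6.0010 10.8810] v=[1.1682 0.0079 -0.5920]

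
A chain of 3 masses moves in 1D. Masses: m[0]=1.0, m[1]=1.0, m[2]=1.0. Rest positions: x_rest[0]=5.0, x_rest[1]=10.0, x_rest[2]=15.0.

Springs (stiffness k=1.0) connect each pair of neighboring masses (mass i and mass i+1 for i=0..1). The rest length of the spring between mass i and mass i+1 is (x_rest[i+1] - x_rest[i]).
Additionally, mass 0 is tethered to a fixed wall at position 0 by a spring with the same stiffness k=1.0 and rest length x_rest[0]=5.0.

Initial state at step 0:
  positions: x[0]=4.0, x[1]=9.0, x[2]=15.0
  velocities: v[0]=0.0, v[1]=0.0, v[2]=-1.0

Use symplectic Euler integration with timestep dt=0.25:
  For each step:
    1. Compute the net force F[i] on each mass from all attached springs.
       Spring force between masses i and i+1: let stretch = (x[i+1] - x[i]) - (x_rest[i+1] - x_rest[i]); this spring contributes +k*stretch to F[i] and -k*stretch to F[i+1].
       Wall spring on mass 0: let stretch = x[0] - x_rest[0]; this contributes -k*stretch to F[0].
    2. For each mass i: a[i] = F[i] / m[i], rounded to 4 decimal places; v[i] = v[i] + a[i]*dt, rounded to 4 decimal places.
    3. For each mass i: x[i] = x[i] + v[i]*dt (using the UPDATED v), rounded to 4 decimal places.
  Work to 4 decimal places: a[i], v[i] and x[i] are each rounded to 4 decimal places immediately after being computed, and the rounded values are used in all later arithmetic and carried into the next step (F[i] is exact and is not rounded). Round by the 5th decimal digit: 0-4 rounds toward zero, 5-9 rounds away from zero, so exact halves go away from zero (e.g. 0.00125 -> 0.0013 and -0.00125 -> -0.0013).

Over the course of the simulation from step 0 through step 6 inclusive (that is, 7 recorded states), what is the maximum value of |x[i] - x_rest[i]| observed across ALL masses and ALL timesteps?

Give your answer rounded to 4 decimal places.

Answer: 1.8938

Derivation:
Step 0: x=[4.0000 9.0000 15.0000] v=[0.0000 0.0000 -1.0000]
Step 1: x=[4.0625 9.0625 14.6875] v=[0.2500 0.2500 -1.2500]
Step 2: x=[4.1836 9.1641 14.3359] v=[0.4844 0.4063 -1.4063]
Step 3: x=[4.3545 9.2776 13.9736] v=[0.6836 0.4541 -1.4493]
Step 4: x=[4.5610 9.3769 13.6303] v=[0.8258 0.3973 -1.3733]
Step 5: x=[4.7834 9.4411 13.3336] v=[0.8895 0.2567 -1.1867]
Step 6: x=[4.9979 9.4575 13.1062] v=[0.8581 0.0654 -0.9098]
Max displacement = 1.8938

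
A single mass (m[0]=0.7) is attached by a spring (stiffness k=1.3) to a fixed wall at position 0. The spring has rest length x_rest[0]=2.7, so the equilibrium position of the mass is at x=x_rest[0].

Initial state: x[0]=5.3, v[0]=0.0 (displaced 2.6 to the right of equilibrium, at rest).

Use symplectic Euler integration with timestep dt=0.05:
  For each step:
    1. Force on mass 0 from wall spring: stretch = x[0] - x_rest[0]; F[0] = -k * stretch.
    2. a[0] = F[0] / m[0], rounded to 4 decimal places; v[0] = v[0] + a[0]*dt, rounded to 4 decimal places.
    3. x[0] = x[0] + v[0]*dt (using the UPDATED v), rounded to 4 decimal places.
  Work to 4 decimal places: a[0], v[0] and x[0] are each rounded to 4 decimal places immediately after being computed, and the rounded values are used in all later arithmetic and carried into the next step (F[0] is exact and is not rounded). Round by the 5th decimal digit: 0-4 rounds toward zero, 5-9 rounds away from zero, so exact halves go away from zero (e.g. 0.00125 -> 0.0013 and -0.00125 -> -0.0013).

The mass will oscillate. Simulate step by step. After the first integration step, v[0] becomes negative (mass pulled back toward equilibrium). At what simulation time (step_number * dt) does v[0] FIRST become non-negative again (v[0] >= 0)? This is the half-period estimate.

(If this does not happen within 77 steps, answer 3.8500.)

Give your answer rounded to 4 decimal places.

Step 0: x=[5.3000] v=[0.0000]
Step 1: x=[5.2879] v=[-0.2414]
Step 2: x=[5.2638] v=[-0.4817]
Step 3: x=[5.2278] v=[-0.7198]
Step 4: x=[5.1801] v=[-0.9545]
Step 5: x=[5.1209] v=[-1.1848]
Step 6: x=[5.0504] v=[-1.4096]
Step 7: x=[4.9690] v=[-1.6279]
Step 8: x=[4.8771] v=[-1.8386]
Step 9: x=[4.7751] v=[-2.0408]
Step 10: x=[4.6634] v=[-2.2335]
Step 11: x=[4.5426] v=[-2.4158]
Step 12: x=[4.4133] v=[-2.5869]
Step 13: x=[4.2760] v=[-2.7460]
Step 14: x=[4.1314] v=[-2.8923]
Step 15: x=[3.9801] v=[-3.0252]
Step 16: x=[3.8229] v=[-3.1441]
Step 17: x=[3.6605] v=[-3.2484]
Step 18: x=[3.4936] v=[-3.3376]
Step 19: x=[3.3230] v=[-3.4113]
Step 20: x=[3.1495] v=[-3.4692]
Step 21: x=[2.9740] v=[-3.5109]
Step 22: x=[2.7972] v=[-3.5363]
Step 23: x=[2.6199] v=[-3.5453]
Step 24: x=[2.4430] v=[-3.5379]
Step 25: x=[2.2673] v=[-3.5140]
Step 26: x=[2.0936] v=[-3.4738]
Step 27: x=[1.9227] v=[-3.4175]
Step 28: x=[1.7554] v=[-3.3453]
Step 29: x=[1.5925] v=[-3.2576]
Step 30: x=[1.4348] v=[-3.1548]
Step 31: x=[1.2829] v=[-3.0373]
Step 32: x=[1.1376] v=[-2.9057]
Step 33: x=[0.9996] v=[-2.7606]
Step 34: x=[0.8695] v=[-2.6027]
Step 35: x=[0.7479] v=[-2.4327]
Step 36: x=[0.6353] v=[-2.2514]
Step 37: x=[0.5323] v=[-2.0597]
Step 38: x=[0.4394] v=[-1.8584]
Step 39: x=[0.3570] v=[-1.6485]
Step 40: x=[0.2855] v=[-1.4309]
Step 41: x=[0.2252] v=[-1.2067]
Step 42: x=[0.1764] v=[-0.9769]
Step 43: x=[0.1393] v=[-0.7426]
Step 44: x=[0.1141] v=[-0.5048]
Step 45: x=[0.1009] v=[-0.2647]
Step 46: x=[0.0997] v=[-0.0234]
Step 47: x=[0.1106] v=[0.2181]
First v>=0 after going negative at step 47, time=2.3500

Answer: 2.3500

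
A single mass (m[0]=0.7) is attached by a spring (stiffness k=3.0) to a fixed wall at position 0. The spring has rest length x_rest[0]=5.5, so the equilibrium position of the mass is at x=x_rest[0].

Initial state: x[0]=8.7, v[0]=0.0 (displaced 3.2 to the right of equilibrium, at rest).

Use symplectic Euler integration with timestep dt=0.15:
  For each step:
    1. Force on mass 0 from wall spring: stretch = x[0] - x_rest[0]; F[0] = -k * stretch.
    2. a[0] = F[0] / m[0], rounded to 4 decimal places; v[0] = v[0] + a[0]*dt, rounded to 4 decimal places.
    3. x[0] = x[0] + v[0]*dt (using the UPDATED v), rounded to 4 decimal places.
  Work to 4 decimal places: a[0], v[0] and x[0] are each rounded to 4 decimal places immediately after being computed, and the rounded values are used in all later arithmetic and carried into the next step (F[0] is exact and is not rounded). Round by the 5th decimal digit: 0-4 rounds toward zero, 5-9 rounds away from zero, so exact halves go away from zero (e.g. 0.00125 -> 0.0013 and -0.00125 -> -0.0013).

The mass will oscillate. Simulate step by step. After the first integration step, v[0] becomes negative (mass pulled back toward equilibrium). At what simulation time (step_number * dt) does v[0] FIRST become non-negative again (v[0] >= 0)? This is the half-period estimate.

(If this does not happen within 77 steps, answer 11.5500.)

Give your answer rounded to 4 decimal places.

Answer: 1.6500

Derivation:
Step 0: x=[8.7000] v=[0.0000]
Step 1: x=[8.3914] v=[-2.0571]
Step 2: x=[7.8040] v=[-3.9159]
Step 3: x=[6.9945] v=[-5.3970]
Step 4: x=[6.0408] v=[-6.3578]
Step 5: x=[5.0350] v=[-6.7055]
Step 6: x=[4.0740] v=[-6.4066]
Step 7: x=[3.2505] v=[-5.4899]
Step 8: x=[2.6439] v=[-4.0438]
Step 9: x=[2.3127] v=[-2.2077]
Step 10: x=[2.2889] v=[-0.1587]
Step 11: x=[2.5747] v=[1.9056]
First v>=0 after going negative at step 11, time=1.6500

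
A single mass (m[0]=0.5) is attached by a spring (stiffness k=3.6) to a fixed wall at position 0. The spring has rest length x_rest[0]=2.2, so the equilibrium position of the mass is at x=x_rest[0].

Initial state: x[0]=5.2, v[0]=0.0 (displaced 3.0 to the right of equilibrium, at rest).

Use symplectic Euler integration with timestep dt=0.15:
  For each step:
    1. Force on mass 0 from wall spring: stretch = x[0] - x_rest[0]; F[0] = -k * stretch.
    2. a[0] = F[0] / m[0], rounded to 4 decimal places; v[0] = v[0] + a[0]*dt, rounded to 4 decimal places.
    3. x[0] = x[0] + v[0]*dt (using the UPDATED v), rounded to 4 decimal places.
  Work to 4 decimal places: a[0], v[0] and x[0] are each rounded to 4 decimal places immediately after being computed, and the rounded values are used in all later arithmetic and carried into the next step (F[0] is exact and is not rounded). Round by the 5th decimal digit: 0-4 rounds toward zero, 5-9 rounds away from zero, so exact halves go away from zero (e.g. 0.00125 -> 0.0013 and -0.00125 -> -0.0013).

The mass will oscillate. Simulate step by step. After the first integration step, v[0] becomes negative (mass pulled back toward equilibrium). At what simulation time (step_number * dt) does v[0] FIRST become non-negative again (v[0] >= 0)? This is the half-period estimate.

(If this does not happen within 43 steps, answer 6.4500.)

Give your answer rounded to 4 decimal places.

Answer: 1.2000

Derivation:
Step 0: x=[5.2000] v=[0.0000]
Step 1: x=[4.7140] v=[-3.2400]
Step 2: x=[3.8207] v=[-5.9551]
Step 3: x=[2.6649] v=[-7.7055]
Step 4: x=[1.4338] v=[-8.2076]
Step 5: x=[0.3268] v=[-7.3801]
Step 6: x=[-0.4768] v=[-5.3571]
Step 7: x=[-0.8467] v=[-2.4662]
Step 8: x=[-0.7231] v=[0.8242]
First v>=0 after going negative at step 8, time=1.2000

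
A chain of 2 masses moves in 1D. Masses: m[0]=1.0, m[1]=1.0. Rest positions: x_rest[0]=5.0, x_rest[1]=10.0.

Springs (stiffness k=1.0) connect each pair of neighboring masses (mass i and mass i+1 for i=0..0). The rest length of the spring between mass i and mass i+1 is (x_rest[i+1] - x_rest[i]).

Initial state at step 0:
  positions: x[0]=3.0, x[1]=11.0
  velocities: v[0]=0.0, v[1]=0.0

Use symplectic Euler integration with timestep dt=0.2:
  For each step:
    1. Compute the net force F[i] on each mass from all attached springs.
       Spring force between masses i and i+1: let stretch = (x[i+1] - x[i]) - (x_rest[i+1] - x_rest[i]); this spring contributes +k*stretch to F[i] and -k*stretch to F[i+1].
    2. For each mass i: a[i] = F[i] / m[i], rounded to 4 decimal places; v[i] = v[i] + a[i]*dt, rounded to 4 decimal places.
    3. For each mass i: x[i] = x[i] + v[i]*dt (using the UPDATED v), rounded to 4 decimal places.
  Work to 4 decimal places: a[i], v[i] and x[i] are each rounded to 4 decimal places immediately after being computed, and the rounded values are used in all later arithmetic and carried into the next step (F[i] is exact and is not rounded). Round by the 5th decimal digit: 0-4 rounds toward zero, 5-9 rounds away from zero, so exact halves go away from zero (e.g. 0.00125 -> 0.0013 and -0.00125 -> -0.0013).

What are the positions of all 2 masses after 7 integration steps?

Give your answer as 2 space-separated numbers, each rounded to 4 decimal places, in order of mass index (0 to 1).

Answer: 5.3018 8.6982

Derivation:
Step 0: x=[3.0000 11.0000] v=[0.0000 0.0000]
Step 1: x=[3.1200 10.8800] v=[0.6000 -0.6000]
Step 2: x=[3.3504 10.6496] v=[1.1520 -1.1520]
Step 3: x=[3.6728 10.3272] v=[1.6118 -1.6118]
Step 4: x=[4.0613 9.9387] v=[1.9427 -1.9427]
Step 5: x=[4.4849 9.5151] v=[2.1182 -2.1182]
Step 6: x=[4.9097 9.0903] v=[2.1242 -2.1242]
Step 7: x=[5.3018 8.6982] v=[1.9603 -1.9603]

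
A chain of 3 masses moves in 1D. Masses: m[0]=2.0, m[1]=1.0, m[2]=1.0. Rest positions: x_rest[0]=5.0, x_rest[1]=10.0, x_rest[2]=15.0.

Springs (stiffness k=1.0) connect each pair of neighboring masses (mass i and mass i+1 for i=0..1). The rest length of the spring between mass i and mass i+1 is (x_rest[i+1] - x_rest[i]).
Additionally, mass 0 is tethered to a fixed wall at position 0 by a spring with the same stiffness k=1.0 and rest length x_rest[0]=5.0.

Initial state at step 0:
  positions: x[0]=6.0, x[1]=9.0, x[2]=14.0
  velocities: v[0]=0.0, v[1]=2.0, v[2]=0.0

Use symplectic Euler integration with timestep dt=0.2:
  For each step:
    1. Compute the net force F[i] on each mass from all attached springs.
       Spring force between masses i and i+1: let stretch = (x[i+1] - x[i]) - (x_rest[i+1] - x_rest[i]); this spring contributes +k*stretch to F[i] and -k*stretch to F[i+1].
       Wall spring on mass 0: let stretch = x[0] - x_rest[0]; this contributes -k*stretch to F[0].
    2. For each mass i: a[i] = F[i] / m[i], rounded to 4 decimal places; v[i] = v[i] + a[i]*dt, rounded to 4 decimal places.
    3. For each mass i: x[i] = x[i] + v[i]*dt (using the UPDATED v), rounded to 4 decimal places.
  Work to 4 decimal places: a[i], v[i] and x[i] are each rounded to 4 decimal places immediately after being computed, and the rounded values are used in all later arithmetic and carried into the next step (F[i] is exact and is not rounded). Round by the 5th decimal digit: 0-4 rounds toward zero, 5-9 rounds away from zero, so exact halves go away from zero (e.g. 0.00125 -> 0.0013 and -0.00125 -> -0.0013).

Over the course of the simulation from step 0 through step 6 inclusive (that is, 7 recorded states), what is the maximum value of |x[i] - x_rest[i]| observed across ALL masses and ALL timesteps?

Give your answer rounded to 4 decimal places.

Answer: 1.6057

Derivation:
Step 0: x=[6.0000 9.0000 14.0000] v=[0.0000 2.0000 0.0000]
Step 1: x=[5.9400 9.4800 14.0000] v=[-0.3000 2.4000 0.0000]
Step 2: x=[5.8320 9.9992 14.0192] v=[-0.5400 2.5960 0.0960]
Step 3: x=[5.6907 10.5125 14.0776] v=[-0.7065 2.5666 0.2920]
Step 4: x=[5.5320 10.9756 14.1934] v=[-0.7934 2.3153 0.5790]
Step 5: x=[5.3716 11.3496 14.3805] v=[-0.8022 1.8701 0.9354]
Step 6: x=[5.2233 11.6057 14.6463] v=[-0.7416 1.2807 1.3292]
Max displacement = 1.6057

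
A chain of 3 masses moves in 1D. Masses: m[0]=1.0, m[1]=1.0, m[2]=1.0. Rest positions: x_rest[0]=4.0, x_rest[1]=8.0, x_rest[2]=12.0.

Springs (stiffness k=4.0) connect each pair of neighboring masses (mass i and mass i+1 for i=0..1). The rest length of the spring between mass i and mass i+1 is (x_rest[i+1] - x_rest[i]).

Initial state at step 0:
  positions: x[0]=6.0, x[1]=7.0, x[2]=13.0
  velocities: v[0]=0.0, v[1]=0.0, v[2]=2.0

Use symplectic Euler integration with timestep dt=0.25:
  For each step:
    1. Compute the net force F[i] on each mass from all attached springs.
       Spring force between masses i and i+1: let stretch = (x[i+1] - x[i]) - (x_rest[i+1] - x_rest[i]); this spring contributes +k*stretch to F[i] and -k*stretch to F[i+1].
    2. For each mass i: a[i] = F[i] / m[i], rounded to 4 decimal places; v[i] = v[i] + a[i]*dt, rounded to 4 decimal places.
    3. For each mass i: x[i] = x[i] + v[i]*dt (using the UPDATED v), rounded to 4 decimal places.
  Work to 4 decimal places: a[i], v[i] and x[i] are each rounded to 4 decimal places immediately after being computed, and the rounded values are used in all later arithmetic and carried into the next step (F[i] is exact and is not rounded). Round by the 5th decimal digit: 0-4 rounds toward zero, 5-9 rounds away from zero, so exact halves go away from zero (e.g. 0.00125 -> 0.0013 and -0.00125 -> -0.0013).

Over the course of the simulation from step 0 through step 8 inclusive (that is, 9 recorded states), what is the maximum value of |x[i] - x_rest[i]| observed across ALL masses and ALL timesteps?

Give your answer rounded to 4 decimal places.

Answer: 2.9778

Derivation:
Step 0: x=[6.0000 7.0000 13.0000] v=[0.0000 0.0000 2.0000]
Step 1: x=[5.2500 8.2500 13.0000] v=[-3.0000 5.0000 0.0000]
Step 2: x=[4.2500 9.9375 12.8125] v=[-4.0000 6.7500 -0.7500]
Step 3: x=[3.6719 10.9219 12.9063] v=[-2.3125 3.9375 0.3750]
Step 4: x=[3.9063 10.5899 13.5040] v=[0.9375 -1.3281 2.3906]
Step 5: x=[4.8116 9.3155 14.3731] v=[3.6211 -5.0976 3.4765]
Step 6: x=[5.8429 8.1795 14.9778] v=[4.1250 -4.5439 2.4189]
Step 7: x=[6.4583 8.1590 14.8830] v=[2.4616 -0.0822 -0.3794]
Step 8: x=[6.4989 9.3943 14.1072] v=[0.1623 4.9411 -3.1034]
Max displacement = 2.9778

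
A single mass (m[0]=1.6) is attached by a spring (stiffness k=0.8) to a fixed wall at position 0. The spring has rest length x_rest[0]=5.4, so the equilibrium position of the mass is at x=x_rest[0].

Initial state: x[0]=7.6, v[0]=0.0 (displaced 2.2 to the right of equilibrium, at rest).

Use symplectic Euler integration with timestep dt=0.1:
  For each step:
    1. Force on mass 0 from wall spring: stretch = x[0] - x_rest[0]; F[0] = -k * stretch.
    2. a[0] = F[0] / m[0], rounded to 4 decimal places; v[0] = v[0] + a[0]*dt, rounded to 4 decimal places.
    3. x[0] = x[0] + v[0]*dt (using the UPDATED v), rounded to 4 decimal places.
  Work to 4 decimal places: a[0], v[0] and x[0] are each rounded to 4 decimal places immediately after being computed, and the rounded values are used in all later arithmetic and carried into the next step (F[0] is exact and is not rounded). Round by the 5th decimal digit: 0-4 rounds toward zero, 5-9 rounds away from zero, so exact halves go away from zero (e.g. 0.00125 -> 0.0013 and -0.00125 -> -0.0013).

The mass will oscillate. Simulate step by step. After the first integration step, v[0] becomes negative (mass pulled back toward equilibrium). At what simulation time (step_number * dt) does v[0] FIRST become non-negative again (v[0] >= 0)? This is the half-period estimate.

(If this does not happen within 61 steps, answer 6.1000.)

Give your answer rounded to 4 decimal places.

Step 0: x=[7.6000] v=[0.0000]
Step 1: x=[7.5890] v=[-0.1100]
Step 2: x=[7.5671] v=[-0.2195]
Step 3: x=[7.5343] v=[-0.3279]
Step 4: x=[7.4908] v=[-0.4346]
Step 5: x=[7.4369] v=[-0.5391]
Step 6: x=[7.3728] v=[-0.6410]
Step 7: x=[7.2988] v=[-0.7396]
Step 8: x=[7.2154] v=[-0.8345]
Step 9: x=[7.1229] v=[-0.9253]
Step 10: x=[7.0218] v=[-1.0115]
Step 11: x=[6.9125] v=[-1.0926]
Step 12: x=[6.7957] v=[-1.1682]
Step 13: x=[6.6719] v=[-1.2380]
Step 14: x=[6.5417] v=[-1.3016]
Step 15: x=[6.4058] v=[-1.3587]
Step 16: x=[6.2649] v=[-1.4090]
Step 17: x=[6.1197] v=[-1.4523]
Step 18: x=[5.9709] v=[-1.4883]
Step 19: x=[5.8192] v=[-1.5169]
Step 20: x=[5.6654] v=[-1.5379]
Step 21: x=[5.5103] v=[-1.5512]
Step 22: x=[5.3546] v=[-1.5567]
Step 23: x=[5.1992] v=[-1.5544]
Step 24: x=[5.0448] v=[-1.5444]
Step 25: x=[4.8921] v=[-1.5266]
Step 26: x=[4.7420] v=[-1.5012]
Step 27: x=[4.5952] v=[-1.4683]
Step 28: x=[4.4524] v=[-1.4281]
Step 29: x=[4.3143] v=[-1.3807]
Step 30: x=[4.1817] v=[-1.3264]
Step 31: x=[4.0552] v=[-1.2655]
Step 32: x=[3.9354] v=[-1.1983]
Step 33: x=[3.8229] v=[-1.1251]
Step 34: x=[3.7183] v=[-1.0462]
Step 35: x=[3.6221] v=[-0.9621]
Step 36: x=[3.5348] v=[-0.8732]
Step 37: x=[3.4568] v=[-0.7799]
Step 38: x=[3.3885] v=[-0.6827]
Step 39: x=[3.3303] v=[-0.5821]
Step 40: x=[3.2824] v=[-0.4786]
Step 41: x=[3.2451] v=[-0.3727]
Step 42: x=[3.2186] v=[-0.2650]
Step 43: x=[3.2030] v=[-0.1559]
Step 44: x=[3.1984] v=[-0.0461]
Step 45: x=[3.2048] v=[0.0640]
First v>=0 after going negative at step 45, time=4.5000

Answer: 4.5000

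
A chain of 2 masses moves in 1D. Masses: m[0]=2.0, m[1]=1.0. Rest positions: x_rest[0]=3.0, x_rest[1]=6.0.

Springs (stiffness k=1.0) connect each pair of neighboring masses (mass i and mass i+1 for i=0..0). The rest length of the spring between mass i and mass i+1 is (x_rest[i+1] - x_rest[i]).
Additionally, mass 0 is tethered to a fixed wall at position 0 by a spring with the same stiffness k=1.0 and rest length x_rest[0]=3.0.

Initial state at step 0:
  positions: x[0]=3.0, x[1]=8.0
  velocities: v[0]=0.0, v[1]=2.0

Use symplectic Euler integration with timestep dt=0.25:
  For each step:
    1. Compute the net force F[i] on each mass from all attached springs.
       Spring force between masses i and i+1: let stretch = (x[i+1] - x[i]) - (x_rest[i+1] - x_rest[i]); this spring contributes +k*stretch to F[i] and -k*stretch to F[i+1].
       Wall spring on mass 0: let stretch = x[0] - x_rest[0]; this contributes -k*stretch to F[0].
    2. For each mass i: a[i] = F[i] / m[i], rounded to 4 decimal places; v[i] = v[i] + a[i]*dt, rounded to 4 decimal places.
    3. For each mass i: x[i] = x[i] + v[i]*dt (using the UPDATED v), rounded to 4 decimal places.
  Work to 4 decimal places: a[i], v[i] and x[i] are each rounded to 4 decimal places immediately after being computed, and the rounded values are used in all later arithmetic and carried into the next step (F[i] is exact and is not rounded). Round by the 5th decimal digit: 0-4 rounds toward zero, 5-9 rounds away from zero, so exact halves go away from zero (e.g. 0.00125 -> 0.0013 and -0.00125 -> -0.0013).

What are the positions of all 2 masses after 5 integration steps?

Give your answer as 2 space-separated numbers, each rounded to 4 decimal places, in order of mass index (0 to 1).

Step 0: x=[3.0000 8.0000] v=[0.0000 2.0000]
Step 1: x=[3.0625 8.3750] v=[0.2500 1.5000]
Step 2: x=[3.1953 8.6055] v=[0.5313 0.9219]
Step 3: x=[3.3974 8.6854] v=[0.8082 0.3194]
Step 4: x=[3.6585 8.6223] v=[1.0445 -0.2526]
Step 5: x=[3.9604 8.4364] v=[1.2077 -0.7436]

Answer: 3.9604 8.4364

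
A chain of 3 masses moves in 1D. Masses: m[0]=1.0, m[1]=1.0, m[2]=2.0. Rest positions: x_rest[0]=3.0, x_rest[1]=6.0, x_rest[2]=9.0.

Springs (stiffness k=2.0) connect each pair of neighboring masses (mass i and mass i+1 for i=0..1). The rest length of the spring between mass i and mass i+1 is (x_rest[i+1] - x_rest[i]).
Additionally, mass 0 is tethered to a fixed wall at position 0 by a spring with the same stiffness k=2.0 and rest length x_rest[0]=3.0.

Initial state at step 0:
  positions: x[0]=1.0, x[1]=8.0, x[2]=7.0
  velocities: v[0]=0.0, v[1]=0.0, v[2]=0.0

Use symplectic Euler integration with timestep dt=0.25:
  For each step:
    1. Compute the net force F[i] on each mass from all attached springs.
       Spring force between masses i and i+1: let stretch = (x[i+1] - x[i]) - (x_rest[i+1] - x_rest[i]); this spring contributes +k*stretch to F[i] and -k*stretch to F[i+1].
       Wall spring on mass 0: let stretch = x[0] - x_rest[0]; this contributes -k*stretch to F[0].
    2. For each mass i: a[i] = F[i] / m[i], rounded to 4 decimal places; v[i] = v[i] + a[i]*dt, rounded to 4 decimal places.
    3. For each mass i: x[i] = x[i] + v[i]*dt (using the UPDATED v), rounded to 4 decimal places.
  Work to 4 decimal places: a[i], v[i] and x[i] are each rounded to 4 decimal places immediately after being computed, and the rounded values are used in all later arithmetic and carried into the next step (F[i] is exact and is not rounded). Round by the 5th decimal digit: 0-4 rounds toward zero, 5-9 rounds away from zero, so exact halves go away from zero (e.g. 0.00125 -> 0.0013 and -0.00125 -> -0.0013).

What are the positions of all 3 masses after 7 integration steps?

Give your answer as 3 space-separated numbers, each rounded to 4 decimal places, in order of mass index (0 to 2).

Step 0: x=[1.0000 8.0000 7.0000] v=[0.0000 0.0000 0.0000]
Step 1: x=[1.7500 7.0000 7.2500] v=[3.0000 -4.0000 1.0000]
Step 2: x=[2.9375 5.3750 7.6719] v=[4.7500 -6.5000 1.6875]
Step 3: x=[4.0625 3.7324 8.1377] v=[4.5000 -6.5703 1.8633]
Step 4: x=[4.6384 2.6818 8.5157] v=[2.3037 -4.2026 1.5120]
Step 5: x=[4.3900 2.6050 8.7166] v=[-0.9938 -0.3074 0.8035]
Step 6: x=[3.3697 3.5152 8.7230] v=[-4.0813 3.6409 0.0256]
Step 7: x=[1.9464 5.0582 8.5914] v=[-5.6934 6.1721 -0.5264]

Answer: 1.9464 5.0582 8.5914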